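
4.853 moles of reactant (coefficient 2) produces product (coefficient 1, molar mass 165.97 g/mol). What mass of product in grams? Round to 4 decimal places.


Use the coefficient ratio to convert reactant moles to product moles, then multiply by the product's molar mass.
moles_P = moles_R * (coeff_P / coeff_R) = 4.853 * (1/2) = 2.4265
mass_P = moles_P * M_P = 2.4265 * 165.97
mass_P = 402.726205 g, rounded to 4 dp:

402.7262 g


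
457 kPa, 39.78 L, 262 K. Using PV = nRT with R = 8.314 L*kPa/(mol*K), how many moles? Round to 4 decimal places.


PV = nRT, solve for n = PV / (RT).
PV = 457 * 39.78 = 18179.46
RT = 8.314 * 262 = 2178.268
n = 18179.46 / 2178.268
n = 8.34583256 mol, rounded to 4 dp:

8.3458 mol


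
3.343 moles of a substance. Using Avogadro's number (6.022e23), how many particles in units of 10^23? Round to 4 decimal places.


N = n * NA, then divide by 1e23 for the requested units.
N / 1e23 = n * 6.022
N / 1e23 = 3.343 * 6.022
N / 1e23 = 20.131546, rounded to 4 dp:

20.1315


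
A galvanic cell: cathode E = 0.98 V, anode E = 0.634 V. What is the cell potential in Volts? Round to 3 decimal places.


Standard cell potential: E_cell = E_cathode - E_anode.
E_cell = 0.98 - (0.634)
E_cell = 0.346 V, rounded to 3 dp:

0.346 V


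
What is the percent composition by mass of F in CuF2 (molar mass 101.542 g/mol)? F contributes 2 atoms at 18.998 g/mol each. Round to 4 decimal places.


pct = 100 * (n_elem * M_elem) / M_total
mass_contribution = 2 * 18.998 = 37.996 g/mol
pct = 100 * 37.996 / 101.542
pct = 37.41899903 %, rounded to 4 dp:

37.4190 %


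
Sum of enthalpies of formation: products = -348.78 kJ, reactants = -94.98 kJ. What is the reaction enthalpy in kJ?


dH_rxn = sum(dH_f products) - sum(dH_f reactants)
dH_rxn = -348.78 - (-94.98)
dH_rxn = -253.8 kJ:

-253.80 kJ


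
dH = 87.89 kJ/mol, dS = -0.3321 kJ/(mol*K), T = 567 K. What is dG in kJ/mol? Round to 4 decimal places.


Gibbs: dG = dH - T*dS (consistent units, dS already in kJ/(mol*K)).
T*dS = 567 * -0.3321 = -188.3007
dG = 87.89 - (-188.3007)
dG = 276.1907 kJ/mol, rounded to 4 dp:

276.1907 kJ/mol


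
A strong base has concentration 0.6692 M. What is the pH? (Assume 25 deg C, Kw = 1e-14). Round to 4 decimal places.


A strong base dissociates completely, so [OH-] equals the given concentration.
pOH = -log10([OH-]) = -log10(0.6692) = 0.174444
pH = 14 - pOH = 14 - 0.174444
pH = 13.825556, rounded to 4 dp:

13.8256


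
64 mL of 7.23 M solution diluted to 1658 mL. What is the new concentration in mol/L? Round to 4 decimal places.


Dilution: M1*V1 = M2*V2, solve for M2.
M2 = M1*V1 / V2
M2 = 7.23 * 64 / 1658
M2 = 462.72 / 1658
M2 = 0.27908323 mol/L, rounded to 4 dp:

0.2791 mol/L


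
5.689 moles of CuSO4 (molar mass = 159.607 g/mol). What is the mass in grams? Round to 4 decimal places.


mass = n * M
mass = 5.689 * 159.607
mass = 908.004223 g, rounded to 4 dp:

908.0042 g


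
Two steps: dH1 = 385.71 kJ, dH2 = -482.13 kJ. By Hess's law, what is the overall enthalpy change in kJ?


Hess's law: enthalpy is a state function, so add the step enthalpies.
dH_total = dH1 + dH2 = 385.71 + (-482.13)
dH_total = -96.42 kJ:

-96.42 kJ


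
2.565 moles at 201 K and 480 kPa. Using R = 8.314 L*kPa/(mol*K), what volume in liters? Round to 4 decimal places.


PV = nRT, solve for V = nRT / P.
nRT = 2.565 * 8.314 * 201 = 4286.4074
V = 4286.4074 / 480
V = 8.93001542 L, rounded to 4 dp:

8.9300 L


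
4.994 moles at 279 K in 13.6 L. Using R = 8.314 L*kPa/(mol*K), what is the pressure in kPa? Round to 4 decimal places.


PV = nRT, solve for P = nRT / V.
nRT = 4.994 * 8.314 * 279 = 11584.1124
P = 11584.1124 / 13.6
P = 851.77297059 kPa, rounded to 4 dp:

851.7730 kPa


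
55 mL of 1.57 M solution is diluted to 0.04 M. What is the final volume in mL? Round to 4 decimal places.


Dilution: M1*V1 = M2*V2, solve for V2.
V2 = M1*V1 / M2
V2 = 1.57 * 55 / 0.04
V2 = 86.35 / 0.04
V2 = 2158.75 mL, rounded to 4 dp:

2158.7500 mL


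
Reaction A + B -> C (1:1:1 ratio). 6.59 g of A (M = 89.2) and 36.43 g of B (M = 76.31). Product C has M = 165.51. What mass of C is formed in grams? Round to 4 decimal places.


Find moles of each reactant; the smaller value is the limiting reagent in a 1:1:1 reaction, so moles_C equals moles of the limiter.
n_A = mass_A / M_A = 6.59 / 89.2 = 0.073879 mol
n_B = mass_B / M_B = 36.43 / 76.31 = 0.477395 mol
Limiting reagent: A (smaller), n_limiting = 0.073879 mol
mass_C = n_limiting * M_C = 0.073879 * 165.51
mass_C = 12.22771329 g, rounded to 4 dp:

12.2277 g


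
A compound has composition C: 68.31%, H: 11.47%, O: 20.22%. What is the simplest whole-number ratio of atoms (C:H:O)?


Assume 100 g of compound, divide each mass% by atomic mass to get moles, then normalize by the smallest to get a raw atom ratio.
Moles per 100 g: C: 68.31/12.011 = 5.6873, H: 11.47/1.008 = 11.379, O: 20.22/15.999 = 1.2638
Raw ratio (divide by min = 1.2638): C: 4.5, H: 9.004, O: 1.0
Multiply by 2 to clear fractions: C: 9.0 ~= 9, H: 18.007 ~= 18, O: 2.0 ~= 2
Reduce by GCD to get the simplest whole-number ratio:

9:18:2


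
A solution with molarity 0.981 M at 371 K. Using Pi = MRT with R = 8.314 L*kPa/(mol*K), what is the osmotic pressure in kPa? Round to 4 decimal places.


Osmotic pressure (van't Hoff): Pi = M*R*T.
RT = 8.314 * 371 = 3084.494
Pi = 0.981 * 3084.494
Pi = 3025.888614 kPa, rounded to 4 dp:

3025.8886 kPa


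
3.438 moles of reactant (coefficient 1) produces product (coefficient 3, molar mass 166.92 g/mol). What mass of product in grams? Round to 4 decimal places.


Use the coefficient ratio to convert reactant moles to product moles, then multiply by the product's molar mass.
moles_P = moles_R * (coeff_P / coeff_R) = 3.438 * (3/1) = 10.314
mass_P = moles_P * M_P = 10.314 * 166.92
mass_P = 1721.61288 g, rounded to 4 dp:

1721.6129 g


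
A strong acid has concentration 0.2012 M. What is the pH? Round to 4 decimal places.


A strong acid dissociates completely, so [H+] equals the given concentration.
pH = -log10([H+]) = -log10(0.2012)
pH = 0.69637202, rounded to 4 dp:

0.6964


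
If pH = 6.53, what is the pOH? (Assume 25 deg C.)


At 25 deg C, pH + pOH = 14.
pOH = 14 - pH = 14 - 6.53
pOH = 7.47:

7.47


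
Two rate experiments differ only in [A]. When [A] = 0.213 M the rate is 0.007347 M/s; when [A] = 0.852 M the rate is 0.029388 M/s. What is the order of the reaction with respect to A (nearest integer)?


Rate is proportional to [A]^n, so rate2/rate1 = ([A]2/[A]1)^n. Take logs to solve for n.
rate2/rate1 = 0.029388 / 0.007347 = 4.0
[A]2/[A]1 = 0.852 / 0.213 = 4.0
n = ln(4.0) / ln(4.0) = 1.0
Nearest integer order:

1


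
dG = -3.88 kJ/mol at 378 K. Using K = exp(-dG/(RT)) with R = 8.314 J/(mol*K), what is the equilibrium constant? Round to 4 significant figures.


dG is in kJ/mol; multiply by 1000 to match R in J/(mol*K).
RT = 8.314 * 378 = 3142.692 J/mol
exponent = -dG*1000 / (RT) = -(-3.88*1000) / 3142.692 = 1.23461033
K = exp(1.23461033)
K = 3.4370389, rounded to 4 significant figures:

3.437


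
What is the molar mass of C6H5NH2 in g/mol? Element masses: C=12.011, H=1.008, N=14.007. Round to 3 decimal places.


M = sum(count * atomic_mass) over atoms.
M = 6*12.011 + 7*1.008 + 1*14.007
M = 72.066 + 7.056 + 14.007
M = 93.129 g/mol, rounded to 3 dp:

93.129 g/mol


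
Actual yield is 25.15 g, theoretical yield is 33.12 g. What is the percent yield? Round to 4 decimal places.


% yield = 100 * actual / theoretical
% yield = 100 * 25.15 / 33.12
% yield = 75.93599034 %, rounded to 4 dp:

75.9360 %


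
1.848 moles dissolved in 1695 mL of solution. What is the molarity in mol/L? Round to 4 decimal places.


Convert volume to liters: V_L = V_mL / 1000.
V_L = 1695 / 1000 = 1.695 L
M = n / V_L = 1.848 / 1.695
M = 1.09026549 mol/L, rounded to 4 dp:

1.0903 mol/L


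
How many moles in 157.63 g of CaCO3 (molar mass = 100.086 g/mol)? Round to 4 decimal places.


n = mass / M
n = 157.63 / 100.086
n = 1.57494555 mol, rounded to 4 dp:

1.5749 mol


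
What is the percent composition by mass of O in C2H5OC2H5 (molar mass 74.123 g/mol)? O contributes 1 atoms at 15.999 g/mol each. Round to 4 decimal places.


pct = 100 * (n_elem * M_elem) / M_total
mass_contribution = 1 * 15.999 = 15.999 g/mol
pct = 100 * 15.999 / 74.123
pct = 21.58439351 %, rounded to 4 dp:

21.5844 %


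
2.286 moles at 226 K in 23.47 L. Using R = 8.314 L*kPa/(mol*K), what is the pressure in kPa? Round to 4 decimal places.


PV = nRT, solve for P = nRT / V.
nRT = 2.286 * 8.314 * 226 = 4295.3117
P = 4295.3117 / 23.47
P = 183.01285471 kPa, rounded to 4 dp:

183.0129 kPa


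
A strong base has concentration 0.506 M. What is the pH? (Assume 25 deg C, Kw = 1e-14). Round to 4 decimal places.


A strong base dissociates completely, so [OH-] equals the given concentration.
pOH = -log10([OH-]) = -log10(0.506) = 0.295849
pH = 14 - pOH = 14 - 0.295849
pH = 13.704151, rounded to 4 dp:

13.7042


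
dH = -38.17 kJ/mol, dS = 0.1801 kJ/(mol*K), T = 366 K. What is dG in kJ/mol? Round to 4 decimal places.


Gibbs: dG = dH - T*dS (consistent units, dS already in kJ/(mol*K)).
T*dS = 366 * 0.1801 = 65.9166
dG = -38.17 - (65.9166)
dG = -104.0866 kJ/mol, rounded to 4 dp:

-104.0866 kJ/mol


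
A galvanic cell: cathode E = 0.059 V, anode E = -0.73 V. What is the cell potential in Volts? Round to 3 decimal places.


Standard cell potential: E_cell = E_cathode - E_anode.
E_cell = 0.059 - (-0.73)
E_cell = 0.789 V, rounded to 3 dp:

0.789 V


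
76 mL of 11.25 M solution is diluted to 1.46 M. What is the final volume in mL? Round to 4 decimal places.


Dilution: M1*V1 = M2*V2, solve for V2.
V2 = M1*V1 / M2
V2 = 11.25 * 76 / 1.46
V2 = 855.0 / 1.46
V2 = 585.61643836 mL, rounded to 4 dp:

585.6164 mL


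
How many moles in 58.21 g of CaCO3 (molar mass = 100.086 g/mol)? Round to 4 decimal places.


n = mass / M
n = 58.21 / 100.086
n = 0.58159982 mol, rounded to 4 dp:

0.5816 mol


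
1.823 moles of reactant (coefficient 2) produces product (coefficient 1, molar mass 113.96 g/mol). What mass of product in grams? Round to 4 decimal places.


Use the coefficient ratio to convert reactant moles to product moles, then multiply by the product's molar mass.
moles_P = moles_R * (coeff_P / coeff_R) = 1.823 * (1/2) = 0.9115
mass_P = moles_P * M_P = 0.9115 * 113.96
mass_P = 103.87454 g, rounded to 4 dp:

103.8745 g


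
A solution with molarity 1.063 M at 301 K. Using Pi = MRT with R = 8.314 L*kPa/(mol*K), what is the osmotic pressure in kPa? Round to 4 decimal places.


Osmotic pressure (van't Hoff): Pi = M*R*T.
RT = 8.314 * 301 = 2502.514
Pi = 1.063 * 2502.514
Pi = 2660.172382 kPa, rounded to 4 dp:

2660.1724 kPa


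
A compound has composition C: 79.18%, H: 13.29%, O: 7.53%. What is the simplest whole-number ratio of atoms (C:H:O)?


Assume 100 g of compound, divide each mass% by atomic mass to get moles, then normalize by the smallest to get a raw atom ratio.
Moles per 100 g: C: 79.18/12.011 = 6.5923, H: 13.29/1.008 = 13.1845, O: 7.53/15.999 = 0.4707
Raw ratio (divide by min = 0.4707): C: 14.007, H: 28.013, O: 1.0
Multiply by 1 to clear fractions: C: 14.007 ~= 14, H: 28.013 ~= 28, O: 1.0 ~= 1
Reduce by GCD to get the simplest whole-number ratio:

14:28:1


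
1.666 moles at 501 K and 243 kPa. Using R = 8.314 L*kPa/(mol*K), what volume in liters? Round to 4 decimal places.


PV = nRT, solve for V = nRT / P.
nRT = 1.666 * 8.314 * 501 = 6939.4131
V = 6939.4131 / 243
V = 28.55725556 L, rounded to 4 dp:

28.5573 L


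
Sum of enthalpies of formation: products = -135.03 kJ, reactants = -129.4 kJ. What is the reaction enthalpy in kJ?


dH_rxn = sum(dH_f products) - sum(dH_f reactants)
dH_rxn = -135.03 - (-129.4)
dH_rxn = -5.63 kJ:

-5.63 kJ


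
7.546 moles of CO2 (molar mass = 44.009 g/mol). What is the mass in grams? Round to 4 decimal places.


mass = n * M
mass = 7.546 * 44.009
mass = 332.091914 g, rounded to 4 dp:

332.0919 g


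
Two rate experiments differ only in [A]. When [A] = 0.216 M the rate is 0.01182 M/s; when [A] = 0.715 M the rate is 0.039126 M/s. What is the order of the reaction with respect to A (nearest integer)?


Rate is proportional to [A]^n, so rate2/rate1 = ([A]2/[A]1)^n. Take logs to solve for n.
rate2/rate1 = 0.039126 / 0.01182 = 3.3102
[A]2/[A]1 = 0.715 / 0.216 = 3.3102
n = ln(3.3102) / ln(3.3102) = 1.0
Nearest integer order:

1


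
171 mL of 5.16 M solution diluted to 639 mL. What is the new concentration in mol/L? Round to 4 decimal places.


Dilution: M1*V1 = M2*V2, solve for M2.
M2 = M1*V1 / V2
M2 = 5.16 * 171 / 639
M2 = 882.36 / 639
M2 = 1.38084507 mol/L, rounded to 4 dp:

1.3808 mol/L


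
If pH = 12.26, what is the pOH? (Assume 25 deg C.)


At 25 deg C, pH + pOH = 14.
pOH = 14 - pH = 14 - 12.26
pOH = 1.74:

1.74


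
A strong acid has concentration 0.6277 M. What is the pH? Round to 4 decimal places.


A strong acid dissociates completely, so [H+] equals the given concentration.
pH = -log10([H+]) = -log10(0.6277)
pH = 0.20224787, rounded to 4 dp:

0.2022


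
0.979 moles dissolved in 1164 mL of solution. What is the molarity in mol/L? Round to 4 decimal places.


Convert volume to liters: V_L = V_mL / 1000.
V_L = 1164 / 1000 = 1.164 L
M = n / V_L = 0.979 / 1.164
M = 0.84106529 mol/L, rounded to 4 dp:

0.8411 mol/L


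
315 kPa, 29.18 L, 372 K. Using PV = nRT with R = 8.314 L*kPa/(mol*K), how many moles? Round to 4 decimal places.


PV = nRT, solve for n = PV / (RT).
PV = 315 * 29.18 = 9191.7
RT = 8.314 * 372 = 3092.808
n = 9191.7 / 3092.808
n = 2.97195946 mol, rounded to 4 dp:

2.9720 mol


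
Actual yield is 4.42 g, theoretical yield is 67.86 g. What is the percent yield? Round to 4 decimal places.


% yield = 100 * actual / theoretical
% yield = 100 * 4.42 / 67.86
% yield = 6.51340996 %, rounded to 4 dp:

6.5134 %


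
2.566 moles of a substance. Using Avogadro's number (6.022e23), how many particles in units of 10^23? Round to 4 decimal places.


N = n * NA, then divide by 1e23 for the requested units.
N / 1e23 = n * 6.022
N / 1e23 = 2.566 * 6.022
N / 1e23 = 15.452452, rounded to 4 dp:

15.4525


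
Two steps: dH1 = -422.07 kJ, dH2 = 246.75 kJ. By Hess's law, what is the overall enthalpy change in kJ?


Hess's law: enthalpy is a state function, so add the step enthalpies.
dH_total = dH1 + dH2 = -422.07 + (246.75)
dH_total = -175.32 kJ:

-175.32 kJ


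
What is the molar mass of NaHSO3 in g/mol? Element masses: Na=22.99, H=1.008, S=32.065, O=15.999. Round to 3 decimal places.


M = sum(count * atomic_mass) over atoms.
M = 1*22.99 + 1*1.008 + 1*32.065 + 3*15.999
M = 22.99 + 1.008 + 32.065 + 47.997
M = 104.06 g/mol, rounded to 3 dp:

104.060 g/mol


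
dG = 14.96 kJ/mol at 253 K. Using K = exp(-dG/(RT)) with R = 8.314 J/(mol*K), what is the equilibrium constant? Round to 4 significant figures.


dG is in kJ/mol; multiply by 1000 to match R in J/(mol*K).
RT = 8.314 * 253 = 2103.442 J/mol
exponent = -dG*1000 / (RT) = -(14.96*1000) / 2103.442 = -7.11215237
K = exp(-7.11215237)
K = 0.00081513862, rounded to 4 significant figures:

0.0008151


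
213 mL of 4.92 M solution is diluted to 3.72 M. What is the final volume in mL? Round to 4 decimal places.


Dilution: M1*V1 = M2*V2, solve for V2.
V2 = M1*V1 / M2
V2 = 4.92 * 213 / 3.72
V2 = 1047.96 / 3.72
V2 = 281.70967742 mL, rounded to 4 dp:

281.7097 mL


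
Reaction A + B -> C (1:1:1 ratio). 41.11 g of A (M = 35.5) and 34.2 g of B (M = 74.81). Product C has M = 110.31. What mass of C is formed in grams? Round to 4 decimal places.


Find moles of each reactant; the smaller value is the limiting reagent in a 1:1:1 reaction, so moles_C equals moles of the limiter.
n_A = mass_A / M_A = 41.11 / 35.5 = 1.158028 mol
n_B = mass_B / M_B = 34.2 / 74.81 = 0.457158 mol
Limiting reagent: B (smaller), n_limiting = 0.457158 mol
mass_C = n_limiting * M_C = 0.457158 * 110.31
mass_C = 50.42909898 g, rounded to 4 dp:

50.4291 g


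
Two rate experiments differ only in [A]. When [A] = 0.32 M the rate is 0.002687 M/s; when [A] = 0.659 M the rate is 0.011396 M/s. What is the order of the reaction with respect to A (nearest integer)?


Rate is proportional to [A]^n, so rate2/rate1 = ([A]2/[A]1)^n. Take logs to solve for n.
rate2/rate1 = 0.011396 / 0.002687 = 4.2412
[A]2/[A]1 = 0.659 / 0.32 = 2.0594
n = ln(4.2412) / ln(2.0594) = 2.0
Nearest integer order:

2


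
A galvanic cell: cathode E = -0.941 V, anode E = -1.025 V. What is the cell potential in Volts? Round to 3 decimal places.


Standard cell potential: E_cell = E_cathode - E_anode.
E_cell = -0.941 - (-1.025)
E_cell = 0.084 V, rounded to 3 dp:

0.084 V


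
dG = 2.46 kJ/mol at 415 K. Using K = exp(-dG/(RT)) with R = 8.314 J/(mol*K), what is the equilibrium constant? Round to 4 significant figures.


dG is in kJ/mol; multiply by 1000 to match R in J/(mol*K).
RT = 8.314 * 415 = 3450.31 J/mol
exponent = -dG*1000 / (RT) = -(2.46*1000) / 3450.31 = -0.71297941
K = exp(-0.71297941)
K = 0.49018157, rounded to 4 significant figures:

0.4902


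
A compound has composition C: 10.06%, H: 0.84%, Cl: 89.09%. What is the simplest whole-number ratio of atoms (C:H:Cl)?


Assume 100 g of compound, divide each mass% by atomic mass to get moles, then normalize by the smallest to get a raw atom ratio.
Moles per 100 g: C: 10.06/12.011 = 0.8376, H: 0.84/1.008 = 0.8333, Cl: 89.09/35.453 = 2.5129
Raw ratio (divide by min = 0.8333): C: 1.005, H: 1.0, Cl: 3.015
Multiply by 1 to clear fractions: C: 1.005 ~= 1, H: 1.0 ~= 1, Cl: 3.015 ~= 3
Reduce by GCD to get the simplest whole-number ratio:

1:1:3


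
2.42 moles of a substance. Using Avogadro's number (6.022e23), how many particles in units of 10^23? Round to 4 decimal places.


N = n * NA, then divide by 1e23 for the requested units.
N / 1e23 = n * 6.022
N / 1e23 = 2.42 * 6.022
N / 1e23 = 14.57324, rounded to 4 dp:

14.5732


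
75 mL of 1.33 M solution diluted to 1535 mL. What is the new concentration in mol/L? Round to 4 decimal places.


Dilution: M1*V1 = M2*V2, solve for M2.
M2 = M1*V1 / V2
M2 = 1.33 * 75 / 1535
M2 = 99.75 / 1535
M2 = 0.06498371 mol/L, rounded to 4 dp:

0.0650 mol/L


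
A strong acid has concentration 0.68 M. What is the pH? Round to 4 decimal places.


A strong acid dissociates completely, so [H+] equals the given concentration.
pH = -log10([H+]) = -log10(0.68)
pH = 0.16749109, rounded to 4 dp:

0.1675


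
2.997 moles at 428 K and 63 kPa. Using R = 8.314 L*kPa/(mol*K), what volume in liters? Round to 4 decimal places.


PV = nRT, solve for V = nRT / P.
nRT = 2.997 * 8.314 * 428 = 10664.5008
V = 10664.5008 / 63
V = 169.27779048 L, rounded to 4 dp:

169.2778 L


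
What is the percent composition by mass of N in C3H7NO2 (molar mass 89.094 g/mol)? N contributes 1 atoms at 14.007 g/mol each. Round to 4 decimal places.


pct = 100 * (n_elem * M_elem) / M_total
mass_contribution = 1 * 14.007 = 14.007 g/mol
pct = 100 * 14.007 / 89.094
pct = 15.72159741 %, rounded to 4 dp:

15.7216 %


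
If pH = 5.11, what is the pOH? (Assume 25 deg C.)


At 25 deg C, pH + pOH = 14.
pOH = 14 - pH = 14 - 5.11
pOH = 8.89:

8.89


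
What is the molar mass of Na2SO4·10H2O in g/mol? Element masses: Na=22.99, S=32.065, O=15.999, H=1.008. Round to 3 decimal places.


M = sum(count * atomic_mass) over atoms.
M = 2*22.99 + 1*32.065 + 14*15.999 + 20*1.008
M = 45.98 + 32.065 + 223.986 + 20.16
M = 322.191 g/mol, rounded to 3 dp:

322.191 g/mol


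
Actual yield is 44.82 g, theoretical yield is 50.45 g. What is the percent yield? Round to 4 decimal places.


% yield = 100 * actual / theoretical
% yield = 100 * 44.82 / 50.45
% yield = 88.84043608 %, rounded to 4 dp:

88.8404 %


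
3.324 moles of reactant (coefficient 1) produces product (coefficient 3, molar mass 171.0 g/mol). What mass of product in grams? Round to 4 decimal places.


Use the coefficient ratio to convert reactant moles to product moles, then multiply by the product's molar mass.
moles_P = moles_R * (coeff_P / coeff_R) = 3.324 * (3/1) = 9.972
mass_P = moles_P * M_P = 9.972 * 171.0
mass_P = 1705.212 g, rounded to 4 dp:

1705.2120 g


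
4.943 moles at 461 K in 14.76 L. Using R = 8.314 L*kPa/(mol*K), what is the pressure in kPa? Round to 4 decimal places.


PV = nRT, solve for P = nRT / V.
nRT = 4.943 * 8.314 * 461 = 18945.303
P = 18945.303 / 14.76
P = 1283.55711382 kPa, rounded to 4 dp:

1283.5571 kPa


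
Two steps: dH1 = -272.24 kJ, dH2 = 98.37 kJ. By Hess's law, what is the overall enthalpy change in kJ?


Hess's law: enthalpy is a state function, so add the step enthalpies.
dH_total = dH1 + dH2 = -272.24 + (98.37)
dH_total = -173.87 kJ:

-173.87 kJ


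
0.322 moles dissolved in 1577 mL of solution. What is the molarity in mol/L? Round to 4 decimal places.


Convert volume to liters: V_L = V_mL / 1000.
V_L = 1577 / 1000 = 1.577 L
M = n / V_L = 0.322 / 1.577
M = 0.20418516 mol/L, rounded to 4 dp:

0.2042 mol/L


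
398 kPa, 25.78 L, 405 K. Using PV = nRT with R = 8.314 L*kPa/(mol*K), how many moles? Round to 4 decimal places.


PV = nRT, solve for n = PV / (RT).
PV = 398 * 25.78 = 10260.44
RT = 8.314 * 405 = 3367.17
n = 10260.44 / 3367.17
n = 3.04719987 mol, rounded to 4 dp:

3.0472 mol


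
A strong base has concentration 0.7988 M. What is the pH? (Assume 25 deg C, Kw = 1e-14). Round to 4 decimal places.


A strong base dissociates completely, so [OH-] equals the given concentration.
pOH = -log10([OH-]) = -log10(0.7988) = 0.097562
pH = 14 - pOH = 14 - 0.097562
pH = 13.902438, rounded to 4 dp:

13.9024


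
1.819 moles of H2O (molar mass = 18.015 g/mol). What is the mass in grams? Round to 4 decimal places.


mass = n * M
mass = 1.819 * 18.015
mass = 32.769285 g, rounded to 4 dp:

32.7693 g


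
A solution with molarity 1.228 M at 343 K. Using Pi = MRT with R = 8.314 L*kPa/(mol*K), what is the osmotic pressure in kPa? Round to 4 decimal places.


Osmotic pressure (van't Hoff): Pi = M*R*T.
RT = 8.314 * 343 = 2851.702
Pi = 1.228 * 2851.702
Pi = 3501.890056 kPa, rounded to 4 dp:

3501.8901 kPa


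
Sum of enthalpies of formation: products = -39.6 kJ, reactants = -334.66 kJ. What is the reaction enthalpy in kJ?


dH_rxn = sum(dH_f products) - sum(dH_f reactants)
dH_rxn = -39.6 - (-334.66)
dH_rxn = 295.06 kJ:

295.06 kJ


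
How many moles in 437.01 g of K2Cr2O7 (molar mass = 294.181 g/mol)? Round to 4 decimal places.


n = mass / M
n = 437.01 / 294.181
n = 1.48551402 mol, rounded to 4 dp:

1.4855 mol


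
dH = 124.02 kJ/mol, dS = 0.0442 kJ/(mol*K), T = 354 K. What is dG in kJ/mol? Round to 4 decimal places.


Gibbs: dG = dH - T*dS (consistent units, dS already in kJ/(mol*K)).
T*dS = 354 * 0.0442 = 15.6468
dG = 124.02 - (15.6468)
dG = 108.3732 kJ/mol, rounded to 4 dp:

108.3732 kJ/mol


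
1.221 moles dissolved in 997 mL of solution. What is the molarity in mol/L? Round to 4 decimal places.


Convert volume to liters: V_L = V_mL / 1000.
V_L = 997 / 1000 = 0.997 L
M = n / V_L = 1.221 / 0.997
M = 1.22467402 mol/L, rounded to 4 dp:

1.2247 mol/L


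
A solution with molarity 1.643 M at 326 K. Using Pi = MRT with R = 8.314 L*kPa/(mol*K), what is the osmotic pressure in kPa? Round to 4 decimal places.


Osmotic pressure (van't Hoff): Pi = M*R*T.
RT = 8.314 * 326 = 2710.364
Pi = 1.643 * 2710.364
Pi = 4453.128052 kPa, rounded to 4 dp:

4453.1281 kPa


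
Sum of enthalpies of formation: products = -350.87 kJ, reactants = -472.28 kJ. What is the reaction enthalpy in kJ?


dH_rxn = sum(dH_f products) - sum(dH_f reactants)
dH_rxn = -350.87 - (-472.28)
dH_rxn = 121.41 kJ:

121.41 kJ


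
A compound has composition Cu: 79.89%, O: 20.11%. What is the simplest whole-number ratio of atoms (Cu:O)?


Assume 100 g of compound, divide each mass% by atomic mass to get moles, then normalize by the smallest to get a raw atom ratio.
Moles per 100 g: Cu: 79.89/63.546 = 1.2572, O: 20.11/15.999 = 1.257
Raw ratio (divide by min = 1.257): Cu: 1.0, O: 1.0
Multiply by 1 to clear fractions: Cu: 1.0 ~= 1, O: 1.0 ~= 1
Reduce by GCD to get the simplest whole-number ratio:

1:1


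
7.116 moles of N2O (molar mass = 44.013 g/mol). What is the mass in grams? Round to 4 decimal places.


mass = n * M
mass = 7.116 * 44.013
mass = 313.196508 g, rounded to 4 dp:

313.1965 g


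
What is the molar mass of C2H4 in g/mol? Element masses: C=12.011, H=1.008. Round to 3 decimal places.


M = sum(count * atomic_mass) over atoms.
M = 2*12.011 + 4*1.008
M = 24.022 + 4.032
M = 28.054 g/mol, rounded to 3 dp:

28.054 g/mol


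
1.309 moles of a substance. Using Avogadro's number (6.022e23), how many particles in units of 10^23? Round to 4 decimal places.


N = n * NA, then divide by 1e23 for the requested units.
N / 1e23 = n * 6.022
N / 1e23 = 1.309 * 6.022
N / 1e23 = 7.882798, rounded to 4 dp:

7.8828


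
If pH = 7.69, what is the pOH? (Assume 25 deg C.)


At 25 deg C, pH + pOH = 14.
pOH = 14 - pH = 14 - 7.69
pOH = 6.31:

6.31


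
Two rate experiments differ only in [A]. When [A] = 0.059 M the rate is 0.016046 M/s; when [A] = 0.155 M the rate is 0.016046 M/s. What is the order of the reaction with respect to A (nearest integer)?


Rate is proportional to [A]^n, so rate2/rate1 = ([A]2/[A]1)^n. Take logs to solve for n.
rate2/rate1 = 0.016046 / 0.016046 = 1.0
[A]2/[A]1 = 0.155 / 0.059 = 2.6271
n = ln(1.0) / ln(2.6271) = 0.0
Nearest integer order:

0


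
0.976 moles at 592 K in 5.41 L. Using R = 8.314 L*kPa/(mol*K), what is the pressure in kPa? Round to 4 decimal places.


PV = nRT, solve for P = nRT / V.
nRT = 0.976 * 8.314 * 592 = 4803.7627
P = 4803.7627 / 5.41
P = 887.94134935 kPa, rounded to 4 dp:

887.9413 kPa


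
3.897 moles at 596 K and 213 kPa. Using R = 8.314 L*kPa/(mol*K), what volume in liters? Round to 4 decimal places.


PV = nRT, solve for V = nRT / P.
nRT = 3.897 * 8.314 * 596 = 19310.1962
V = 19310.1962 / 213
V = 90.65819812 L, rounded to 4 dp:

90.6582 L


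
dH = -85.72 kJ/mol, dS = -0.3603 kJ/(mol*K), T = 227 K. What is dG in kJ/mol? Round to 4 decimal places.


Gibbs: dG = dH - T*dS (consistent units, dS already in kJ/(mol*K)).
T*dS = 227 * -0.3603 = -81.7881
dG = -85.72 - (-81.7881)
dG = -3.9319 kJ/mol, rounded to 4 dp:

-3.9319 kJ/mol


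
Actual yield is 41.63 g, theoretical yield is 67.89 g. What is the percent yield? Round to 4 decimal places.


% yield = 100 * actual / theoretical
% yield = 100 * 41.63 / 67.89
% yield = 61.319782 %, rounded to 4 dp:

61.3198 %


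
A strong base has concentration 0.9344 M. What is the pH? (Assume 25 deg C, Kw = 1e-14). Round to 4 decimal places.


A strong base dissociates completely, so [OH-] equals the given concentration.
pOH = -log10([OH-]) = -log10(0.9344) = 0.029467
pH = 14 - pOH = 14 - 0.029467
pH = 13.970533, rounded to 4 dp:

13.9705


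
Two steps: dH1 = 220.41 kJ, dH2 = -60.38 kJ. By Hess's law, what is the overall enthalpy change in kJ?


Hess's law: enthalpy is a state function, so add the step enthalpies.
dH_total = dH1 + dH2 = 220.41 + (-60.38)
dH_total = 160.03 kJ:

160.03 kJ


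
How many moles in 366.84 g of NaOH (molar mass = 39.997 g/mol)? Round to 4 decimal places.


n = mass / M
n = 366.84 / 39.997
n = 9.17168788 mol, rounded to 4 dp:

9.1717 mol


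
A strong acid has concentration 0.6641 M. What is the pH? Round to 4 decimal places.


A strong acid dissociates completely, so [H+] equals the given concentration.
pH = -log10([H+]) = -log10(0.6641)
pH = 0.17776652, rounded to 4 dp:

0.1778


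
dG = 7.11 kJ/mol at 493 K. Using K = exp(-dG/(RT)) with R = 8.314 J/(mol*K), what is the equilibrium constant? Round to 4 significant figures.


dG is in kJ/mol; multiply by 1000 to match R in J/(mol*K).
RT = 8.314 * 493 = 4098.802 J/mol
exponent = -dG*1000 / (RT) = -(7.11*1000) / 4098.802 = -1.7346532
K = exp(-1.7346532)
K = 0.17646139, rounded to 4 significant figures:

0.1765


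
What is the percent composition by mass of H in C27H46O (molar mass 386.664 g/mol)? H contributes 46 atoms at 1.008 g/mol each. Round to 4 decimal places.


pct = 100 * (n_elem * M_elem) / M_total
mass_contribution = 46 * 1.008 = 46.368 g/mol
pct = 100 * 46.368 / 386.664
pct = 11.99180684 %, rounded to 4 dp:

11.9918 %


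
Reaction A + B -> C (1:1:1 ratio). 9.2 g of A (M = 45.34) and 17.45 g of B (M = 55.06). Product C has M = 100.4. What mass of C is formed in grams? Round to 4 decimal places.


Find moles of each reactant; the smaller value is the limiting reagent in a 1:1:1 reaction, so moles_C equals moles of the limiter.
n_A = mass_A / M_A = 9.2 / 45.34 = 0.202911 mol
n_B = mass_B / M_B = 17.45 / 55.06 = 0.316927 mol
Limiting reagent: A (smaller), n_limiting = 0.202911 mol
mass_C = n_limiting * M_C = 0.202911 * 100.4
mass_C = 20.3722644 g, rounded to 4 dp:

20.3723 g


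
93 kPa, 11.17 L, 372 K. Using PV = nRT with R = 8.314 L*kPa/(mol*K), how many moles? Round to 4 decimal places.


PV = nRT, solve for n = PV / (RT).
PV = 93 * 11.17 = 1038.81
RT = 8.314 * 372 = 3092.808
n = 1038.81 / 3092.808
n = 0.33587924 mol, rounded to 4 dp:

0.3359 mol


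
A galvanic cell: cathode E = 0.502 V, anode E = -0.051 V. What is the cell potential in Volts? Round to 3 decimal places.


Standard cell potential: E_cell = E_cathode - E_anode.
E_cell = 0.502 - (-0.051)
E_cell = 0.553 V, rounded to 3 dp:

0.553 V


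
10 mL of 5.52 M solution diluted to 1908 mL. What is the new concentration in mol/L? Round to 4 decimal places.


Dilution: M1*V1 = M2*V2, solve for M2.
M2 = M1*V1 / V2
M2 = 5.52 * 10 / 1908
M2 = 55.2 / 1908
M2 = 0.02893082 mol/L, rounded to 4 dp:

0.0289 mol/L


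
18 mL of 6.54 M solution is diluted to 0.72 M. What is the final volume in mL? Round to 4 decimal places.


Dilution: M1*V1 = M2*V2, solve for V2.
V2 = M1*V1 / M2
V2 = 6.54 * 18 / 0.72
V2 = 117.72 / 0.72
V2 = 163.5 mL, rounded to 4 dp:

163.5000 mL


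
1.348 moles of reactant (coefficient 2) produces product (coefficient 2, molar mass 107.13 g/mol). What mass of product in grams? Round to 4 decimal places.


Use the coefficient ratio to convert reactant moles to product moles, then multiply by the product's molar mass.
moles_P = moles_R * (coeff_P / coeff_R) = 1.348 * (2/2) = 1.348
mass_P = moles_P * M_P = 1.348 * 107.13
mass_P = 144.41124 g, rounded to 4 dp:

144.4112 g


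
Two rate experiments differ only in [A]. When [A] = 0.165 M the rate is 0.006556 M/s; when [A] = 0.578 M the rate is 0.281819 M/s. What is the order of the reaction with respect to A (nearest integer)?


Rate is proportional to [A]^n, so rate2/rate1 = ([A]2/[A]1)^n. Take logs to solve for n.
rate2/rate1 = 0.281819 / 0.006556 = 42.9864
[A]2/[A]1 = 0.578 / 0.165 = 3.503
n = ln(42.9864) / ln(3.503) = 3.0
Nearest integer order:

3


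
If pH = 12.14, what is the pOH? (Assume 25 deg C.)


At 25 deg C, pH + pOH = 14.
pOH = 14 - pH = 14 - 12.14
pOH = 1.86:

1.86


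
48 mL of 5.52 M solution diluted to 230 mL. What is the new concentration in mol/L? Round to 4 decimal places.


Dilution: M1*V1 = M2*V2, solve for M2.
M2 = M1*V1 / V2
M2 = 5.52 * 48 / 230
M2 = 264.96 / 230
M2 = 1.152 mol/L, rounded to 4 dp:

1.1520 mol/L


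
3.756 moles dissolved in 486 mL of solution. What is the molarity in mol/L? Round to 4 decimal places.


Convert volume to liters: V_L = V_mL / 1000.
V_L = 486 / 1000 = 0.486 L
M = n / V_L = 3.756 / 0.486
M = 7.72839506 mol/L, rounded to 4 dp:

7.7284 mol/L


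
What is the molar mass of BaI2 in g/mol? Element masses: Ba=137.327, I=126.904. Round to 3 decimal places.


M = sum(count * atomic_mass) over atoms.
M = 1*137.327 + 2*126.904
M = 137.327 + 253.808
M = 391.135 g/mol, rounded to 3 dp:

391.135 g/mol


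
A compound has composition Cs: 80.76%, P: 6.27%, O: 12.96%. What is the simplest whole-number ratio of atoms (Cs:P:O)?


Assume 100 g of compound, divide each mass% by atomic mass to get moles, then normalize by the smallest to get a raw atom ratio.
Moles per 100 g: Cs: 80.76/132.905 = 0.6077, P: 6.27/30.974 = 0.2024, O: 12.96/15.999 = 0.8101
Raw ratio (divide by min = 0.2024): Cs: 3.002, P: 1.0, O: 4.002
Multiply by 1 to clear fractions: Cs: 3.002 ~= 3, P: 1.0 ~= 1, O: 4.002 ~= 4
Reduce by GCD to get the simplest whole-number ratio:

3:1:4


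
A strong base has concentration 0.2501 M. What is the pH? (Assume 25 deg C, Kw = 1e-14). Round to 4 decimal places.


A strong base dissociates completely, so [OH-] equals the given concentration.
pOH = -log10([OH-]) = -log10(0.2501) = 0.601886
pH = 14 - pOH = 14 - 0.601886
pH = 13.398114, rounded to 4 dp:

13.3981


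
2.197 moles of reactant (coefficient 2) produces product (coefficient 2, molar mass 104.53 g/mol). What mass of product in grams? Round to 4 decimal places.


Use the coefficient ratio to convert reactant moles to product moles, then multiply by the product's molar mass.
moles_P = moles_R * (coeff_P / coeff_R) = 2.197 * (2/2) = 2.197
mass_P = moles_P * M_P = 2.197 * 104.53
mass_P = 229.65241 g, rounded to 4 dp:

229.6524 g


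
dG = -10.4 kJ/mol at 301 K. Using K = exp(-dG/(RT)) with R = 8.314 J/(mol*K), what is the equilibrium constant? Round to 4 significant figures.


dG is in kJ/mol; multiply by 1000 to match R in J/(mol*K).
RT = 8.314 * 301 = 2502.514 J/mol
exponent = -dG*1000 / (RT) = -(-10.4*1000) / 2502.514 = 4.15582091
K = exp(4.15582091)
K = 63.804321, rounded to 4 significant figures:

63.80


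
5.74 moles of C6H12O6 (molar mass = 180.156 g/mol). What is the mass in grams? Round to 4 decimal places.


mass = n * M
mass = 5.74 * 180.156
mass = 1034.09544 g, rounded to 4 dp:

1034.0954 g


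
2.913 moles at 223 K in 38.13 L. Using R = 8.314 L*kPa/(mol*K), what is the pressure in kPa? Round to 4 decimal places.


PV = nRT, solve for P = nRT / V.
nRT = 2.913 * 8.314 * 223 = 5400.7661
P = 5400.7661 / 38.13
P = 141.64086284 kPa, rounded to 4 dp:

141.6409 kPa


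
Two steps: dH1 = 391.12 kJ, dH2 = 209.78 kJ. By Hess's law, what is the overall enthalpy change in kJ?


Hess's law: enthalpy is a state function, so add the step enthalpies.
dH_total = dH1 + dH2 = 391.12 + (209.78)
dH_total = 600.9 kJ:

600.90 kJ


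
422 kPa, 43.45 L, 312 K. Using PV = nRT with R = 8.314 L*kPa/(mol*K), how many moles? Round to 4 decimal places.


PV = nRT, solve for n = PV / (RT).
PV = 422 * 43.45 = 18335.9
RT = 8.314 * 312 = 2593.968
n = 18335.9 / 2593.968
n = 7.06866854 mol, rounded to 4 dp:

7.0687 mol


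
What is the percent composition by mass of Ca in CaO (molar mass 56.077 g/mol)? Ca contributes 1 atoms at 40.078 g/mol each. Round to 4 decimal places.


pct = 100 * (n_elem * M_elem) / M_total
mass_contribution = 1 * 40.078 = 40.078 g/mol
pct = 100 * 40.078 / 56.077
pct = 71.46958646 %, rounded to 4 dp:

71.4696 %


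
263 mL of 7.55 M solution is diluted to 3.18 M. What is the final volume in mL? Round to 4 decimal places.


Dilution: M1*V1 = M2*V2, solve for V2.
V2 = M1*V1 / M2
V2 = 7.55 * 263 / 3.18
V2 = 1985.65 / 3.18
V2 = 624.41823899 mL, rounded to 4 dp:

624.4182 mL


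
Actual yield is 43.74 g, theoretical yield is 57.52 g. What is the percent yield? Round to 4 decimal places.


% yield = 100 * actual / theoretical
% yield = 100 * 43.74 / 57.52
% yield = 76.04311544 %, rounded to 4 dp:

76.0431 %


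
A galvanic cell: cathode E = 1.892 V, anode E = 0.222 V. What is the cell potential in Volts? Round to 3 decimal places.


Standard cell potential: E_cell = E_cathode - E_anode.
E_cell = 1.892 - (0.222)
E_cell = 1.67 V, rounded to 3 dp:

1.670 V


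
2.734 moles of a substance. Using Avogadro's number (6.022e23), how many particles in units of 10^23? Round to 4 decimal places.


N = n * NA, then divide by 1e23 for the requested units.
N / 1e23 = n * 6.022
N / 1e23 = 2.734 * 6.022
N / 1e23 = 16.464148, rounded to 4 dp:

16.4641


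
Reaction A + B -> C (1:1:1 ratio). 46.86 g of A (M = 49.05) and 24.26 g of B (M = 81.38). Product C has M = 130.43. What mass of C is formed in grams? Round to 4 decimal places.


Find moles of each reactant; the smaller value is the limiting reagent in a 1:1:1 reaction, so moles_C equals moles of the limiter.
n_A = mass_A / M_A = 46.86 / 49.05 = 0.955352 mol
n_B = mass_B / M_B = 24.26 / 81.38 = 0.298108 mol
Limiting reagent: B (smaller), n_limiting = 0.298108 mol
mass_C = n_limiting * M_C = 0.298108 * 130.43
mass_C = 38.88222644 g, rounded to 4 dp:

38.8822 g


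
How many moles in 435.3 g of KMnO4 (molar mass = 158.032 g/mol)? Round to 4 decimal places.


n = mass / M
n = 435.3 / 158.032
n = 2.75450542 mol, rounded to 4 dp:

2.7545 mol


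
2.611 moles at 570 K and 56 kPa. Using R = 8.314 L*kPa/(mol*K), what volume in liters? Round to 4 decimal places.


PV = nRT, solve for V = nRT / P.
nRT = 2.611 * 8.314 * 570 = 12373.4768
V = 12373.4768 / 56
V = 220.95494286 L, rounded to 4 dp:

220.9549 L


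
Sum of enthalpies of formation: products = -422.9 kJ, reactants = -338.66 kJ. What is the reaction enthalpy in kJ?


dH_rxn = sum(dH_f products) - sum(dH_f reactants)
dH_rxn = -422.9 - (-338.66)
dH_rxn = -84.24 kJ:

-84.24 kJ


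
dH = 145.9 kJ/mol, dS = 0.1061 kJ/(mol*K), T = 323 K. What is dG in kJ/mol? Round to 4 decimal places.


Gibbs: dG = dH - T*dS (consistent units, dS already in kJ/(mol*K)).
T*dS = 323 * 0.1061 = 34.2703
dG = 145.9 - (34.2703)
dG = 111.6297 kJ/mol, rounded to 4 dp:

111.6297 kJ/mol


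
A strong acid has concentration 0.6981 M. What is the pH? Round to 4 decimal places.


A strong acid dissociates completely, so [H+] equals the given concentration.
pH = -log10([H+]) = -log10(0.6981)
pH = 0.15608236, rounded to 4 dp:

0.1561


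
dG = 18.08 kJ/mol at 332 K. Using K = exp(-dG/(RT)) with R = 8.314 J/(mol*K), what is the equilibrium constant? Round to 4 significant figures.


dG is in kJ/mol; multiply by 1000 to match R in J/(mol*K).
RT = 8.314 * 332 = 2760.248 J/mol
exponent = -dG*1000 / (RT) = -(18.08*1000) / 2760.248 = -6.55013607
K = exp(-6.55013607)
K = 0.001429921, rounded to 4 significant figures:

0.001430


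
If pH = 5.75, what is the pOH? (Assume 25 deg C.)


At 25 deg C, pH + pOH = 14.
pOH = 14 - pH = 14 - 5.75
pOH = 8.25:

8.25


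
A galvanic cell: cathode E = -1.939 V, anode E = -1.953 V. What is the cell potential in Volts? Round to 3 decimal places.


Standard cell potential: E_cell = E_cathode - E_anode.
E_cell = -1.939 - (-1.953)
E_cell = 0.014 V, rounded to 3 dp:

0.014 V


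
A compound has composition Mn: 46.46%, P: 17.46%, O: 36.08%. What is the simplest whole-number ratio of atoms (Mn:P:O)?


Assume 100 g of compound, divide each mass% by atomic mass to get moles, then normalize by the smallest to get a raw atom ratio.
Moles per 100 g: Mn: 46.46/54.938 = 0.8457, P: 17.46/30.974 = 0.5637, O: 36.08/15.999 = 2.2551
Raw ratio (divide by min = 0.5637): Mn: 1.5, P: 1.0, O: 4.001
Multiply by 2 to clear fractions: Mn: 3.0 ~= 3, P: 2.0 ~= 2, O: 8.001 ~= 8
Reduce by GCD to get the simplest whole-number ratio:

3:2:8


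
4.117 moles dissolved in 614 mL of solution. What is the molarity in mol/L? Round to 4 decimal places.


Convert volume to liters: V_L = V_mL / 1000.
V_L = 614 / 1000 = 0.614 L
M = n / V_L = 4.117 / 0.614
M = 6.70521173 mol/L, rounded to 4 dp:

6.7052 mol/L


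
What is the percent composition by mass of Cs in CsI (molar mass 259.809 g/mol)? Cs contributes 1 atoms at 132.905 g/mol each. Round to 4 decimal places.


pct = 100 * (n_elem * M_elem) / M_total
mass_contribution = 1 * 132.905 = 132.905 g/mol
pct = 100 * 132.905 / 259.809
pct = 51.15488686 %, rounded to 4 dp:

51.1549 %


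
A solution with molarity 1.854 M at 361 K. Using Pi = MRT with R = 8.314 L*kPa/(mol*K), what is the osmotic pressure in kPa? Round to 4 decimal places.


Osmotic pressure (van't Hoff): Pi = M*R*T.
RT = 8.314 * 361 = 3001.354
Pi = 1.854 * 3001.354
Pi = 5564.510316 kPa, rounded to 4 dp:

5564.5103 kPa
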